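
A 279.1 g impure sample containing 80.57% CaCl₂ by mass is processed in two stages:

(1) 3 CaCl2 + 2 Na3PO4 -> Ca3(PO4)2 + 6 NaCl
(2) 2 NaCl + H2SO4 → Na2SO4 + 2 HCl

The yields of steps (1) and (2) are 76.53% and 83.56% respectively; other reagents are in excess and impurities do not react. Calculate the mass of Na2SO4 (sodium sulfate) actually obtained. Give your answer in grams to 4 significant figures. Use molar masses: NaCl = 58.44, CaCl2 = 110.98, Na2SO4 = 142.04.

184.0 g

Pure CaCl2 = 279.1 × 0.8057 = 224.87 g.
n(CaCl2) = 224.87 / 110.98 = 2.0262 mol.
Step 1 (CaCl2:NaCl = 3:6): theoretical n(NaCl) = 4.0525 mol; at 76.53% yield, n(NaCl) = 3.1013 mol.
Step 2 (NaCl:Na2SO4 = 2:1): theoretical n(Na2SO4) = 1.5507 mol, so theoretical mass = 1.5507 × 142.04 = 220.26 g.
At 83.56% yield, actual mass of Na2SO4 = 220.26 × 0.8356 = 184.05 g.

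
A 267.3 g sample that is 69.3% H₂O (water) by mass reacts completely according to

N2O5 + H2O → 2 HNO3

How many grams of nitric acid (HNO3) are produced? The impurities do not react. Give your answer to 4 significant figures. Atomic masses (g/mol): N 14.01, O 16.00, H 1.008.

1296 g

Mass of pure H2O = 267.3 g × 0.693 = 185.24 g.
M(H2O) = 2(1.008) + 16.00 = 18.016 g/mol.
M(HNO3) = 1.008 + 14.01 + 3(16.00) = 63.018 g/mol.
n(H2O) = 185.24 g / 18.016 g/mol = 10.282 mol.
From the equation the H2O:HNO3 mole ratio is 1:2, so n(HNO3) = 10.282 × 2/1 = 20.564 mol.
Mass of HNO3 = 20.564 mol × 63.018 g/mol = 1295.9 g.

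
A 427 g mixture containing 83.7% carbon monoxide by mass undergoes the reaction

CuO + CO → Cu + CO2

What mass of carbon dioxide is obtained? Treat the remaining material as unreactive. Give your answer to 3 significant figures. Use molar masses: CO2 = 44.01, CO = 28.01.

Mass of pure CO = 427 g × 0.837 = 357.4 g.
n(CO) = 357.4 g / 28.01 g/mol = 12.76 mol.
From the equation the CO:CO2 mole ratio is 1:1, so n(CO2) = 12.76 × 1/1 = 12.76 mol.
Mass of CO2 = 12.76 mol × 44.01 g/mol = 561.6 g.

562 g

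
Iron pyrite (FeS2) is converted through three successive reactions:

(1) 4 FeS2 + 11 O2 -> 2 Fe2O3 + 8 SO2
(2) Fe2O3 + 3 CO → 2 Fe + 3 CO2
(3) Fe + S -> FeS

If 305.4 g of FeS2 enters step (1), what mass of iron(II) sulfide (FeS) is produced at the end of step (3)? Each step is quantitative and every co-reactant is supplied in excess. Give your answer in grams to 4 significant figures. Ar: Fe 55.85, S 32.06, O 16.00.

223.8 g

M(FeS2) = 55.85 + 2(32.06) = 119.97 g/mol.
M(FeS) = 55.85 + 32.06 = 87.91 g/mol.
n(FeS2) = 305.4 / 119.97 = 2.5456 mol.
Reaction (1): FeS2→Fe2O3 ratio 4:2 ⇒ n(Fe2O3) = 1.2728 mol.
Reaction (2): Fe2O3→Fe ratio 1:2 ⇒ n(Fe) = 2.5456 mol.
Reaction (3): Fe→FeS ratio 1:1 ⇒ n(FeS) = 2.5456 mol.
Mass of FeS = 2.5456 × 87.91 = 223.79 g.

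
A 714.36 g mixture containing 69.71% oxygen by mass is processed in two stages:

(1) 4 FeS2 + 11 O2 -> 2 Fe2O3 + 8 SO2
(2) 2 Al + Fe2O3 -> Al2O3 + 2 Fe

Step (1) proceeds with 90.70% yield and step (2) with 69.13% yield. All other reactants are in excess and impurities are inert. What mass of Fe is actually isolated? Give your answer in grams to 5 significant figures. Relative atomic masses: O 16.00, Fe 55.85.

Pure O2 = 714.36 × 0.6971 = 497.980 g.
M(O2) = 2(16.00) = 32.00 g/mol.
M(Fe) = 55.85 g/mol.
n(O2) = 497.980 / 32.00 = 15.5619 mol.
Step 1 (O2:Fe2O3 = 11:2): theoretical n(Fe2O3) = 2.82943 mol; at 90.70% yield, n(Fe2O3) = 2.56630 mol.
Step 2 (Fe2O3:Fe = 1:2): theoretical n(Fe) = 5.13259 mol, so theoretical mass = 5.13259 × 55.85 = 286.655 g.
At 69.13% yield, actual mass of Fe = 286.655 × 0.6913 = 198.165 g.

198.16 g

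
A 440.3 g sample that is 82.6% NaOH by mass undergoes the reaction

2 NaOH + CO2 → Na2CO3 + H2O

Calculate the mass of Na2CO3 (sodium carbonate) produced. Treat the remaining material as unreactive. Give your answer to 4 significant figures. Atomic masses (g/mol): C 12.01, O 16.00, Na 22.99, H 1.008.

Mass of pure NaOH = 440.3 g × 0.826 = 363.69 g.
M(NaOH) = 22.99 + 16.00 + 1.008 = 39.998 g/mol.
M(Na2CO3) = 2(22.99) + 12.01 + 3(16.00) = 105.99 g/mol.
n(NaOH) = 363.69 g / 39.998 g/mol = 9.0926 mol.
From the equation the NaOH:Na2CO3 mole ratio is 2:1, so n(Na2CO3) = 9.0926 × 1/2 = 4.5463 mol.
Mass of Na2CO3 = 4.5463 mol × 105.99 g/mol = 481.86 g.

481.9 g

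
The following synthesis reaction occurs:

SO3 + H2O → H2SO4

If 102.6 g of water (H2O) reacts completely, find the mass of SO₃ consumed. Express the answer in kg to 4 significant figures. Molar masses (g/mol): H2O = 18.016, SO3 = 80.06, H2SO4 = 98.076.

n(H2O) = 102.60 g / 18.016 g/mol = 5.6949 mol.
From the equation the H2O:SO3 mole ratio is 1:1, so n(SO3) = 5.6949 × 1/1 = 5.6949 mol.
Mass of SO3 = 5.6949 mol × 80.06 g/mol = 455.94 g.
Converting to kg: 455.94 g = 0.4559 kg.

0.4559 kg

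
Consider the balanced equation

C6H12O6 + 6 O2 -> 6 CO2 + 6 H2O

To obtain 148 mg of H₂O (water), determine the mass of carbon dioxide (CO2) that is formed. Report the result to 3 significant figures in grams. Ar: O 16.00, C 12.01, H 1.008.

0.362 g

M(H2O) = 2(1.008) + 16.00 = 18.016 g/mol.
M(CO2) = 12.01 + 2(16.00) = 44.01 g/mol.
Convert: 148 mg = 0.1480 g.
n(H2O) = 0.1480 g / 18.016 g/mol = 0.008215 mol.
From the equation the H2O:CO2 mole ratio is 6:6, so n(CO2) = 0.008215 × 6/6 = 0.008215 mol.
Mass of CO2 = 0.008215 mol × 44.01 g/mol = 0.3615 g.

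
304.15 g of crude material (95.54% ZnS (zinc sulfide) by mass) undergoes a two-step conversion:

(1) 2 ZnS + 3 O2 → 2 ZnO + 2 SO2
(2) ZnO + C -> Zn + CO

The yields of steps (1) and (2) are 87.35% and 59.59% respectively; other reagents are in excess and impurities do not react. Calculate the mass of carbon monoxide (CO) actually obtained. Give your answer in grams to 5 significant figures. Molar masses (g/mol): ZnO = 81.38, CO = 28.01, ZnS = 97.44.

43.480 g

Pure ZnS = 304.15 × 0.9554 = 290.585 g.
n(ZnS) = 290.585 / 97.44 = 2.98219 mol.
Step 1 (ZnS:ZnO = 2:2): theoretical n(ZnO) = 2.98219 mol; at 87.35% yield, n(ZnO) = 2.60495 mol.
Step 2 (ZnO:CO = 1:1): theoretical n(CO) = 2.60495 mol, so theoretical mass = 2.60495 × 28.01 = 72.9645 g.
At 59.59% yield, actual mass of CO = 72.9645 × 0.5959 = 43.4796 g.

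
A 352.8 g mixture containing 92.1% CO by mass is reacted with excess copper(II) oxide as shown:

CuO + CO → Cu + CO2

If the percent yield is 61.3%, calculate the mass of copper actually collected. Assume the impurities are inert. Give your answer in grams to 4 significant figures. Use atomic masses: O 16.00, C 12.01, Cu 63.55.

Pure CO available = 352.8 g × 0.921 = 324.93 g.
M(CO) = 12.01 + 16.00 = 28.01 g/mol.
M(Cu) = 63.55 g/mol.
n(CO) = 324.93 g / 28.01 g/mol = 11.600 mol.
From the equation the CO:Cu mole ratio is 1:1, so n(Cu) = 11.600 × 1/1 = 11.600 mol.
Mass of Cu = 11.600 mol × 63.55 g/mol = 737.21 g.
Actual mass collected = 737.21 g × 0.613 = 451.91 g.

451.9 g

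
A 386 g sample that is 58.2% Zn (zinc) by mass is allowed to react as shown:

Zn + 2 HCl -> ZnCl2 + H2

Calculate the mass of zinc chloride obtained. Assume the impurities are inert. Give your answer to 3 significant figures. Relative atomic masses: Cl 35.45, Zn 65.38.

Mass of pure Zn = 386 g × 0.582 = 224.7 g.
M(Zn) = 65.38 g/mol.
M(ZnCl2) = 65.38 + 2(35.45) = 136.28 g/mol.
n(Zn) = 224.7 g / 65.38 g/mol = 3.436 mol.
From the equation the Zn:ZnCl2 mole ratio is 1:1, so n(ZnCl2) = 3.436 × 1/1 = 3.436 mol.
Mass of ZnCl2 = 3.436 mol × 136.28 g/mol = 468.3 g.

468 g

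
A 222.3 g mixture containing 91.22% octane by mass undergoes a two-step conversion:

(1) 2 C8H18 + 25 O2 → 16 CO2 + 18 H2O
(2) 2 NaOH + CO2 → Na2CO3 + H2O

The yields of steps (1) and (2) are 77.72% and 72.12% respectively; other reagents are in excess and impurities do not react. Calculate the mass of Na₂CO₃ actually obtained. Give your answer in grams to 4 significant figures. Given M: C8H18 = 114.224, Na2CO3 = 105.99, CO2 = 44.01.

843.8 g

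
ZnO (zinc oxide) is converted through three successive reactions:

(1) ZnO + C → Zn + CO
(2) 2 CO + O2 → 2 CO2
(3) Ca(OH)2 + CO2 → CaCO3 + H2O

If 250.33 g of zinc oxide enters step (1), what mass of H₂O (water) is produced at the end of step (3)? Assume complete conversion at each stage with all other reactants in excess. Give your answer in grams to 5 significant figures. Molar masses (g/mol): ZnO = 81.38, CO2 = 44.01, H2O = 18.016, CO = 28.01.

55.418 g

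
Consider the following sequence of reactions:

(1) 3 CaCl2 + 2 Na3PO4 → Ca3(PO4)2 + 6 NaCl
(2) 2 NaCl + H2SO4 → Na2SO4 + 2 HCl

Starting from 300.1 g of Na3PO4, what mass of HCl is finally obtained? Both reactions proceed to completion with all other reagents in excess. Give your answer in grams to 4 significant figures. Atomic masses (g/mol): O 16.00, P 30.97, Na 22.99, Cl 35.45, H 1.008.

200.2 g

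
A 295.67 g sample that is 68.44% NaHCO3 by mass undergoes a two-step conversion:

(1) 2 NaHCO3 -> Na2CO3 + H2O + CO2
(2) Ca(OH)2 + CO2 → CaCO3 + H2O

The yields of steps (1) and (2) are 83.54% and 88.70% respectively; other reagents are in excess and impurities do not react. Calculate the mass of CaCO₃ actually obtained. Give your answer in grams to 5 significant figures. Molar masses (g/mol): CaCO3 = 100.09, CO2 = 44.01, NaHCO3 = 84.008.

Pure NaHCO3 = 295.67 × 0.6844 = 202.357 g.
n(NaHCO3) = 202.357 / 84.008 = 2.40878 mol.
Step 1 (NaHCO3:CO2 = 2:1): theoretical n(CO2) = 1.20439 mol; at 83.54% yield, n(CO2) = 1.00615 mol.
Step 2 (CO2:CaCO3 = 1:1): theoretical n(CaCO3) = 1.00615 mol, so theoretical mass = 1.00615 × 100.09 = 100.705 g.
At 88.70% yield, actual mass of CaCO3 = 100.705 × 0.8870 = 89.3255 g.

89.325 g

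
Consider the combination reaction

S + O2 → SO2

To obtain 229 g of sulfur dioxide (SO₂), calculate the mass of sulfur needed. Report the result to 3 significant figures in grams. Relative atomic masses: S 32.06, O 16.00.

115 g

M(SO2) = 32.06 + 2(16.00) = 64.06 g/mol.
M(S) = 32.06 g/mol.
n(SO2) = 229.0 g / 64.06 g/mol = 3.575 mol.
From the equation the SO2:S mole ratio is 1:1, so n(S) = 3.575 × 1/1 = 3.575 mol.
Mass of S = 3.575 mol × 32.06 g/mol = 114.6 g.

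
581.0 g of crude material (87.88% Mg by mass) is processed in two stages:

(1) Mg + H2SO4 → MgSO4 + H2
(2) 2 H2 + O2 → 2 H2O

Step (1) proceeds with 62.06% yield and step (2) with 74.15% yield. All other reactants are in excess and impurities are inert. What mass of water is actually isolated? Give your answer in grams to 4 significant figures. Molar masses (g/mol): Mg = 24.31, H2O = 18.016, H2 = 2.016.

174.1 g

Pure Mg = 581.0 × 0.8788 = 510.58 g.
n(Mg) = 510.58 / 24.31 = 21.003 mol.
Step 1 (Mg:H2 = 1:1): theoretical n(H2) = 21.003 mol; at 62.06% yield, n(H2) = 13.034 mol.
Step 2 (H2:H2O = 2:2): theoretical n(H2O) = 13.034 mol, so theoretical mass = 13.034 × 18.016 = 234.83 g.
At 74.15% yield, actual mass of H2O = 234.83 × 0.7415 = 174.13 g.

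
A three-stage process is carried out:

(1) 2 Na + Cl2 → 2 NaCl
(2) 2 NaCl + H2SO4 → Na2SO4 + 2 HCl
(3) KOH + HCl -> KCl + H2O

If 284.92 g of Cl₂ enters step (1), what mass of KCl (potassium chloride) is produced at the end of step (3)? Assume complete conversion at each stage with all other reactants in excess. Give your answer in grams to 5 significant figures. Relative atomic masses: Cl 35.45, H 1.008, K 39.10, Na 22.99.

M(Cl2) = 2(35.45) = 70.90 g/mol.
M(KCl) = 39.10 + 35.45 = 74.55 g/mol.
n(Cl2) = 284.92 / 70.90 = 4.01862 mol.
Reaction (1): Cl2→NaCl ratio 1:2 ⇒ n(NaCl) = 8.03724 mol.
Reaction (2): NaCl→HCl ratio 2:2 ⇒ n(HCl) = 8.03724 mol.
Reaction (3): HCl→KCl ratio 1:1 ⇒ n(KCl) = 8.03724 mol.
Mass of KCl = 8.03724 × 74.55 = 599.176 g.

599.18 g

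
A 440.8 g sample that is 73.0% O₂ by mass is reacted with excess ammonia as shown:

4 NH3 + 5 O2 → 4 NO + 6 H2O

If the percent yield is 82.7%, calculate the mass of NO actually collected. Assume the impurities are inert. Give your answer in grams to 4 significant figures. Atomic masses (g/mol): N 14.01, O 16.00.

Pure O2 available = 440.8 g × 0.730 = 321.78 g.
M(O2) = 2(16.00) = 32.00 g/mol.
M(NO) = 14.01 + 16.00 = 30.01 g/mol.
n(O2) = 321.78 g / 32.00 g/mol = 10.056 mol.
From the equation the O2:NO mole ratio is 5:4, so n(NO) = 10.056 × 4/5 = 8.0446 mol.
Mass of NO = 8.0446 mol × 30.01 g/mol = 241.42 g.
Actual mass collected = 241.42 g × 0.827 = 199.65 g.

199.7 g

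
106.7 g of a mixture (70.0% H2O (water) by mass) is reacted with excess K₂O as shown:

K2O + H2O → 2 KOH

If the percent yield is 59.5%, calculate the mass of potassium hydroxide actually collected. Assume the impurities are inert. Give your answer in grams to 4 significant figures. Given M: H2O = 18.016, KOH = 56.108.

Pure H2O available = 106.7 g × 0.700 = 74.690 g.
n(H2O) = 74.690 g / 18.016 g/mol = 4.1458 mol.
From the equation the H2O:KOH mole ratio is 1:2, so n(KOH) = 4.1458 × 2/1 = 8.2915 mol.
Mass of KOH = 8.2915 mol × 56.108 g/mol = 465.22 g.
Actual mass collected = 465.22 g × 0.595 = 276.81 g.

276.8 g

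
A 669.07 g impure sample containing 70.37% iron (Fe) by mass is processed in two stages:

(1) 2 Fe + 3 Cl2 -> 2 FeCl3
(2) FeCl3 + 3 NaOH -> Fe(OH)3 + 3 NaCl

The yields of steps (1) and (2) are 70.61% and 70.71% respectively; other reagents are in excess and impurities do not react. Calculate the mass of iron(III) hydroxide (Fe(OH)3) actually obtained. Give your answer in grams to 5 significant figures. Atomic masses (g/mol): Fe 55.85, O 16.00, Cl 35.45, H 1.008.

Pure Fe = 669.07 × 0.7037 = 470.825 g.
M(Fe) = 55.85 g/mol.
M(Fe(OH)3) = 55.85 + 3(16.00) + 3(1.008) = 106.874 g/mol.
n(Fe) = 470.825 / 55.85 = 8.43016 mol.
Step 1 (Fe:FeCl3 = 2:2): theoretical n(FeCl3) = 8.43016 mol; at 70.61% yield, n(FeCl3) = 5.95254 mol.
Step 2 (FeCl3:Fe(OH)3 = 1:1): theoretical n(Fe(OH)3) = 5.95254 mol, so theoretical mass = 5.95254 × 106.874 = 636.171 g.
At 70.71% yield, actual mass of Fe(OH)3 = 636.171 × 0.7071 = 449.837 g.

449.84 g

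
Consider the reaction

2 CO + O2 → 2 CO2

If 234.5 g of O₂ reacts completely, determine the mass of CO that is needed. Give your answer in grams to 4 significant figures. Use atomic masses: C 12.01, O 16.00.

410.5 g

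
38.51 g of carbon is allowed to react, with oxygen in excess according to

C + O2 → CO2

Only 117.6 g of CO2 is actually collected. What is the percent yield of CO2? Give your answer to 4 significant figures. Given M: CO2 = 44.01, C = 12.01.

83.33 %

n(C) = 38.510 g / 12.01 g/mol = 3.2065 mol.
From the equation the C:CO2 mole ratio is 1:1, so n(CO2) = 3.2065 × 1/1 = 3.2065 mol.
Mass of CO2 = 3.2065 mol × 44.01 g/mol = 141.12 g.
This is the theoretical yield. Percent yield = 117.6 g / 141.12 g × 100% = 83.335%.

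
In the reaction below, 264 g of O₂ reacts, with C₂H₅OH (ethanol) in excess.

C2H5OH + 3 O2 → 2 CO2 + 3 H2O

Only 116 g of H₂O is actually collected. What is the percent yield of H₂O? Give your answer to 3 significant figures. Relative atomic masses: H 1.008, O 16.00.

78.0 %

M(O2) = 2(16.00) = 32.00 g/mol.
M(H2O) = 2(1.008) + 16.00 = 18.016 g/mol.
n(O2) = 264.0 g / 32.00 g/mol = 8.250 mol.
From the equation the O2:H2O mole ratio is 3:3, so n(H2O) = 8.250 × 3/3 = 8.250 mol.
Mass of H2O = 8.250 mol × 18.016 g/mol = 148.6 g.
This is the theoretical yield. Percent yield = 116 g / 148.6 g × 100% = 78.05%.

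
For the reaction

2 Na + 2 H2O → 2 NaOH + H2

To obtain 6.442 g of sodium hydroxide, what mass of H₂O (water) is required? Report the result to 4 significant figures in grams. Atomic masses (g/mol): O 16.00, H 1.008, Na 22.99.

M(NaOH) = 22.99 + 16.00 + 1.008 = 39.998 g/mol.
M(H2O) = 2(1.008) + 16.00 = 18.016 g/mol.
n(NaOH) = 6.4420 g / 39.998 g/mol = 0.16106 mol.
From the equation the NaOH:H2O mole ratio is 2:2, so n(H2O) = 0.16106 × 2/2 = 0.16106 mol.
Mass of H2O = 0.16106 mol × 18.016 g/mol = 2.9016 g.

2.902 g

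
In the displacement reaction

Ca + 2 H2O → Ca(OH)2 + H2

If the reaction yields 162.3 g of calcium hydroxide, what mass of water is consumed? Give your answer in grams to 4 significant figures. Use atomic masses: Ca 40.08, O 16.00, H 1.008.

78.92 g

M(Ca(OH)2) = 40.08 + 2(16.00) + 2(1.008) = 74.096 g/mol.
M(H2O) = 2(1.008) + 16.00 = 18.016 g/mol.
n(Ca(OH)2) = 162.30 g / 74.096 g/mol = 2.1904 mol.
From the equation the Ca(OH)2:H2O mole ratio is 1:2, so n(H2O) = 2.1904 × 2/1 = 4.3808 mol.
Mass of H2O = 4.3808 mol × 18.016 g/mol = 78.925 g.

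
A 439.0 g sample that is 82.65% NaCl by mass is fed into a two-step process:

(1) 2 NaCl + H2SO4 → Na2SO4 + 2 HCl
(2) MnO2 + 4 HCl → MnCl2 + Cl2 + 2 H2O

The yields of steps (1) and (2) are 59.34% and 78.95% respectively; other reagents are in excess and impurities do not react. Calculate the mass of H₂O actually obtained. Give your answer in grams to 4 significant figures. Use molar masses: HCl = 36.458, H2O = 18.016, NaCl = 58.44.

Pure NaCl = 439.0 × 0.8265 = 362.83 g.
n(NaCl) = 362.83 / 58.44 = 6.2086 mol.
Step 1 (NaCl:HCl = 2:2): theoretical n(HCl) = 6.2086 mol; at 59.34% yield, n(HCl) = 3.6842 mol.
Step 2 (HCl:H2O = 4:2): theoretical n(H2O) = 1.8421 mol, so theoretical mass = 1.8421 × 18.016 = 33.187 g.
At 78.95% yield, actual mass of H2O = 33.187 × 0.7895 = 26.201 g.

26.20 g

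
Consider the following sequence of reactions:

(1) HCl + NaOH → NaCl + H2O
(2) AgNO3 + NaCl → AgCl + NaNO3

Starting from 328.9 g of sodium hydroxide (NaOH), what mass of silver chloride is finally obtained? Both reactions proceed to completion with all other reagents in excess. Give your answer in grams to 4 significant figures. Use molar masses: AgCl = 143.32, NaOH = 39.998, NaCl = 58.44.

1179 g

n(NaOH) = 328.90 / 39.998 = 8.2229 mol.
Step 1 gives a 1:1 ratio of NaOH to NaCl, so n(NaCl) = 8.2229 mol.
In step 2 the NaCl:AgCl ratio is 1:1, so n(AgCl) = 8.2229 mol.
Mass of AgCl = 8.2229 × 143.32 = 1178.5 g.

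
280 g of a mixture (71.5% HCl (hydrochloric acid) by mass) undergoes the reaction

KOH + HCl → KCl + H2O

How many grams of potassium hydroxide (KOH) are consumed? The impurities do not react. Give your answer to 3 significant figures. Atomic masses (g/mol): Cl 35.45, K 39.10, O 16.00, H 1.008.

308 g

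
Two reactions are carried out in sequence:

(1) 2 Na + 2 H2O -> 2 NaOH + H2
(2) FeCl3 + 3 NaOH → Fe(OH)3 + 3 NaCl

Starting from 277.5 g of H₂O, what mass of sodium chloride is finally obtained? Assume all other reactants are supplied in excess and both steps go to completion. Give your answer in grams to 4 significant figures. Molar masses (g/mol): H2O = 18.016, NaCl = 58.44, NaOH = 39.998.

900.1 g

n(H2O) = 277.50 / 18.016 = 15.403 mol.
Step 1 gives a 2:2 ratio of H2O to NaOH, so n(NaOH) = 15.403 mol.
In step 2 the NaOH:NaCl ratio is 3:3, so n(NaCl) = 15.403 mol.
Mass of NaCl = 15.403 × 58.44 = 900.15 g.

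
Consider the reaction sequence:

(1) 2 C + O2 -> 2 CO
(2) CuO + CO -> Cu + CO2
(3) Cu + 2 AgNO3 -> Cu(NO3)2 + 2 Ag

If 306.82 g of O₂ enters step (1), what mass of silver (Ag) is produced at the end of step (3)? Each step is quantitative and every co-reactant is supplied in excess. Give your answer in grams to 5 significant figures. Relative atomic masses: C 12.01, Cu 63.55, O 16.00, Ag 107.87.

4137.1 g

M(O2) = 2(16.00) = 32.00 g/mol.
M(Ag) = 107.87 g/mol.
n(O2) = 306.82 / 32.00 = 9.58812 mol.
Reaction (1): O2→CO ratio 1:2 ⇒ n(CO) = 19.1762 mol.
Reaction (2): CO→Cu ratio 1:1 ⇒ n(Cu) = 19.1762 mol.
Reaction (3): Cu→Ag ratio 1:2 ⇒ n(Ag) = 38.3525 mol.
Mass of Ag = 38.3525 × 107.87 = 4137.08 g.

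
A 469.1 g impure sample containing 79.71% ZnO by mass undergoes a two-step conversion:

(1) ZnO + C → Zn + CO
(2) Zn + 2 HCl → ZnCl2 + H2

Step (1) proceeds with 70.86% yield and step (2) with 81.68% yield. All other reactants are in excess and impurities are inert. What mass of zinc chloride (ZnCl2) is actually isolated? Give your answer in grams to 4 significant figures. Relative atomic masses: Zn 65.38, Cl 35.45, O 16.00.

Pure ZnO = 469.1 × 0.7971 = 373.92 g.
M(ZnO) = 65.38 + 16.00 = 81.38 g/mol.
M(ZnCl2) = 65.38 + 2(35.45) = 136.28 g/mol.
n(ZnO) = 373.92 / 81.38 = 4.5947 mol.
Step 1 (ZnO:Zn = 1:1): theoretical n(Zn) = 4.5947 mol; at 70.86% yield, n(Zn) = 3.2558 mol.
Step 2 (Zn:ZnCl2 = 1:1): theoretical n(ZnCl2) = 3.2558 mol, so theoretical mass = 3.2558 × 136.28 = 443.70 g.
At 81.68% yield, actual mass of ZnCl2 = 443.70 × 0.8168 = 362.42 g.

362.4 g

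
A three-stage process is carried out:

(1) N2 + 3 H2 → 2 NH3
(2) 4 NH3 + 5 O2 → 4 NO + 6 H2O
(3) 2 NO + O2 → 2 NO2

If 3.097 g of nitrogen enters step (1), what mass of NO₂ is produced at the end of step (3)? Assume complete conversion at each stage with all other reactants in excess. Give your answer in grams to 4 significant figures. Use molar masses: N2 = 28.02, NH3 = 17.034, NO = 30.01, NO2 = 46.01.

n(N2) = 3.097 / 28.02 = 0.11053 mol.
Reaction (1): N2→NH3 ratio 1:2 ⇒ n(NH3) = 0.22106 mol.
Reaction (2): NH3→NO ratio 4:4 ⇒ n(NO) = 0.22106 mol.
Reaction (3): NO→NO2 ratio 2:2 ⇒ n(NO2) = 0.22106 mol.
Mass of NO2 = 0.22106 × 46.01 = 10.171 g.

10.17 g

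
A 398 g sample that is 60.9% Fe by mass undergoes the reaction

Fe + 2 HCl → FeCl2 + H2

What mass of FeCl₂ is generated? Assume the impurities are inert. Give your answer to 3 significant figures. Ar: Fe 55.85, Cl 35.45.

Mass of pure Fe = 398 g × 0.609 = 242.4 g.
M(Fe) = 55.85 g/mol.
M(FeCl2) = 55.85 + 2(35.45) = 126.75 g/mol.
n(Fe) = 242.4 g / 55.85 g/mol = 4.340 mol.
From the equation the Fe:FeCl2 mole ratio is 1:1, so n(FeCl2) = 4.340 × 1/1 = 4.340 mol.
Mass of FeCl2 = 4.340 mol × 126.75 g/mol = 550.1 g.

550 g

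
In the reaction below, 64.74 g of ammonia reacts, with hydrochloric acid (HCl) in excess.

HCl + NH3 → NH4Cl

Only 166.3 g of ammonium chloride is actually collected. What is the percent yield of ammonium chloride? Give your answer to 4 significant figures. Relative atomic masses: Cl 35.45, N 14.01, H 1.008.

81.80 %

M(NH3) = 14.01 + 3(1.008) = 17.034 g/mol.
M(NH4Cl) = 14.01 + 4(1.008) + 35.45 = 53.492 g/mol.
n(NH3) = 64.740 g / 17.034 g/mol = 3.8006 mol.
From the equation the NH3:NH4Cl mole ratio is 1:1, so n(NH4Cl) = 3.8006 × 1/1 = 3.8006 mol.
Mass of NH4Cl = 3.8006 mol × 53.492 g/mol = 203.30 g.
This is the theoretical yield. Percent yield = 166.3 g / 203.30 g × 100% = 81.799%.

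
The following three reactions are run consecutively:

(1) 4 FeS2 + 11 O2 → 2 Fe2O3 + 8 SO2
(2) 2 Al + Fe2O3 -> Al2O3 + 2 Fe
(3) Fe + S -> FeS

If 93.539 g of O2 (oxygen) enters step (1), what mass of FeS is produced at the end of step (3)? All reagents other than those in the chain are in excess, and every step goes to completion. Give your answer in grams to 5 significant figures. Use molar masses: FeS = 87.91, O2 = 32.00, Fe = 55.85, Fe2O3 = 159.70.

n(O2) = 93.539 / 32.00 = 2.92309 mol.
Reaction (1): O2→Fe2O3 ratio 11:2 ⇒ n(Fe2O3) = 0.531472 mol.
Reaction (2): Fe2O3→Fe ratio 1:2 ⇒ n(Fe) = 1.06294 mol.
Reaction (3): Fe→FeS ratio 1:1 ⇒ n(FeS) = 1.06294 mol.
Mass of FeS = 1.06294 × 87.91 = 93.4433 g.

93.443 g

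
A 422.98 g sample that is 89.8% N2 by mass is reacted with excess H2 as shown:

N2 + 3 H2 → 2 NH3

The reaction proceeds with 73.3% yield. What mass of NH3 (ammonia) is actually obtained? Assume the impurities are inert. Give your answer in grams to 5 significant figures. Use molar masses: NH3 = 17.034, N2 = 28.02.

Pure N2 available = 422.98 g × 0.898 = 379.836 g.
n(N2) = 379.836 g / 28.02 g/mol = 13.5559 mol.
From the equation the N2:NH3 mole ratio is 1:2, so n(NH3) = 13.5559 × 2/1 = 27.1118 mol.
Mass of NH3 = 27.1118 mol × 17.034 g/mol = 461.822 g.
Actual mass collected = 461.822 g × 0.733 = 338.516 g.

338.52 g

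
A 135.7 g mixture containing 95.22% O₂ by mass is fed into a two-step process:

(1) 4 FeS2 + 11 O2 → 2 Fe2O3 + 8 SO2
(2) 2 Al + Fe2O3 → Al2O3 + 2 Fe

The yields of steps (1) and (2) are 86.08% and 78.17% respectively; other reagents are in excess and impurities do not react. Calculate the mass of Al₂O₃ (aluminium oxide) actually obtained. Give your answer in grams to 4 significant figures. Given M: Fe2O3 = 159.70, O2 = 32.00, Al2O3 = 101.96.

50.37 g

Pure O2 = 135.7 × 0.9522 = 129.21 g.
n(O2) = 129.21 / 32.00 = 4.0379 mol.
Step 1 (O2:Fe2O3 = 11:2): theoretical n(Fe2O3) = 0.73417 mol; at 86.08% yield, n(Fe2O3) = 0.63197 mol.
Step 2 (Fe2O3:Al2O3 = 1:1): theoretical n(Al2O3) = 0.63197 mol, so theoretical mass = 0.63197 × 101.96 = 64.436 g.
At 78.17% yield, actual mass of Al2O3 = 64.436 × 0.7817 = 50.369 g.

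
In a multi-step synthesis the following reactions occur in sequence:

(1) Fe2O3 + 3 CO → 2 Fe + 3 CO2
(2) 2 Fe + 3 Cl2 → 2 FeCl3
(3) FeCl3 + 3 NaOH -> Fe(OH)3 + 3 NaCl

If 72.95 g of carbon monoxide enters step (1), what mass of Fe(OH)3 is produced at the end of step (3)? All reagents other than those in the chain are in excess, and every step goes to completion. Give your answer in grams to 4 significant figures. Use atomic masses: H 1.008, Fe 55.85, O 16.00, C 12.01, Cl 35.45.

M(CO) = 12.01 + 16.00 = 28.01 g/mol.
M(Fe(OH)3) = 55.85 + 3(16.00) + 3(1.008) = 106.874 g/mol.
n(CO) = 72.95 / 28.01 = 2.6044 mol.
Reaction (1): CO→Fe ratio 3:2 ⇒ n(Fe) = 1.7363 mol.
Reaction (2): Fe→FeCl3 ratio 2:2 ⇒ n(FeCl3) = 1.7363 mol.
Reaction (3): FeCl3→Fe(OH)3 ratio 1:1 ⇒ n(Fe(OH)3) = 1.7363 mol.
Mass of Fe(OH)3 = 1.7363 × 106.874 = 185.56 g.

185.6 g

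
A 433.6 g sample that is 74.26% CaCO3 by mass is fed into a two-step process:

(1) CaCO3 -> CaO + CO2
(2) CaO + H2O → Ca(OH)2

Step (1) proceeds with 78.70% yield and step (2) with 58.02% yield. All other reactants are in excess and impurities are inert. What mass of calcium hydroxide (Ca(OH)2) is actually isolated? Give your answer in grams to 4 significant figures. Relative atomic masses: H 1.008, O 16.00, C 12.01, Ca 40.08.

108.8 g

Pure CaCO3 = 433.6 × 0.7426 = 321.99 g.
M(CaCO3) = 40.08 + 12.01 + 3(16.00) = 100.09 g/mol.
M(Ca(OH)2) = 40.08 + 2(16.00) + 2(1.008) = 74.096 g/mol.
n(CaCO3) = 321.99 / 100.09 = 3.2170 mol.
Step 1 (CaCO3:CaO = 1:1): theoretical n(CaO) = 3.2170 mol; at 78.70% yield, n(CaO) = 2.5318 mol.
Step 2 (CaO:Ca(OH)2 = 1:1): theoretical n(Ca(OH)2) = 2.5318 mol, so theoretical mass = 2.5318 × 74.096 = 187.60 g.
At 58.02% yield, actual mass of Ca(OH)2 = 187.60 × 0.5802 = 108.84 g.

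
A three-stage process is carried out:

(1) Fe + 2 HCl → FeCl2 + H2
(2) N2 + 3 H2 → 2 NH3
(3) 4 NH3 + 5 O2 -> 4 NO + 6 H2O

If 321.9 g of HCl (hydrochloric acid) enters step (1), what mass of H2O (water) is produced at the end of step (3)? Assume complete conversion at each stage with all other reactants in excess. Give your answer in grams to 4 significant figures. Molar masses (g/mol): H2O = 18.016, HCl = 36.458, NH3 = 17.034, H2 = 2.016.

n(HCl) = 321.9 / 36.458 = 8.8293 mol.
Reaction (1): HCl→H2 ratio 2:1 ⇒ n(H2) = 4.4147 mol.
Reaction (2): H2→NH3 ratio 3:2 ⇒ n(NH3) = 2.9431 mol.
Reaction (3): NH3→H2O ratio 4:6 ⇒ n(H2O) = 4.4147 mol.
Mass of H2O = 4.4147 × 18.016 = 79.535 g.

79.53 g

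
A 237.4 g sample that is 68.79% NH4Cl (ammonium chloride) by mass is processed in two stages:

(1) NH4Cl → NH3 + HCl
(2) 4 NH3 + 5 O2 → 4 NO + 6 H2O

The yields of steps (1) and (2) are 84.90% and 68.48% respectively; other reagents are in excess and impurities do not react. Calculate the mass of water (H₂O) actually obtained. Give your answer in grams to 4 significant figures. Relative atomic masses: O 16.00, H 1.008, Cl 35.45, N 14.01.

47.97 g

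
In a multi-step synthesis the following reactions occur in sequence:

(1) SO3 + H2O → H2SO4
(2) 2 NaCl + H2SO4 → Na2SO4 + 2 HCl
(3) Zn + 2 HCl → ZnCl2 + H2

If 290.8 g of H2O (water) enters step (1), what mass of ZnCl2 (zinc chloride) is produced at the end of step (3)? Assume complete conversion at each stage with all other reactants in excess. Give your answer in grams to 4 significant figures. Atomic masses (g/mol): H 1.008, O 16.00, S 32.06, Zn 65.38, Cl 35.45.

M(H2O) = 2(1.008) + 16.00 = 18.016 g/mol.
M(ZnCl2) = 65.38 + 2(35.45) = 136.28 g/mol.
n(H2O) = 290.8 / 18.016 = 16.141 mol.
Reaction (1): H2O→H2SO4 ratio 1:1 ⇒ n(H2SO4) = 16.141 mol.
Reaction (2): H2SO4→HCl ratio 1:2 ⇒ n(HCl) = 32.282 mol.
Reaction (3): HCl→ZnCl2 ratio 2:1 ⇒ n(ZnCl2) = 16.141 mol.
Mass of ZnCl2 = 16.141 × 136.28 = 2199.7 g.

2200 g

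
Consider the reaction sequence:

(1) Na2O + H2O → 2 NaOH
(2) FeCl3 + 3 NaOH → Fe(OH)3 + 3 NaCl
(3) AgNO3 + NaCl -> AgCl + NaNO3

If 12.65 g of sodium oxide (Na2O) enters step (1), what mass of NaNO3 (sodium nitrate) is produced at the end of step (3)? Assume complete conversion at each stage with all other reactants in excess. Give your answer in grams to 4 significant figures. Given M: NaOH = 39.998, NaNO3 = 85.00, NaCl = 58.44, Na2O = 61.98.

n(Na2O) = 12.65 / 61.98 = 0.20410 mol.
Reaction (1): Na2O→NaOH ratio 1:2 ⇒ n(NaOH) = 0.40820 mol.
Reaction (2): NaOH→NaCl ratio 3:3 ⇒ n(NaCl) = 0.40820 mol.
Reaction (3): NaCl→NaNO3 ratio 1:1 ⇒ n(NaNO3) = 0.40820 mol.
Mass of NaNO3 = 0.40820 × 85.00 = 34.697 g.

34.70 g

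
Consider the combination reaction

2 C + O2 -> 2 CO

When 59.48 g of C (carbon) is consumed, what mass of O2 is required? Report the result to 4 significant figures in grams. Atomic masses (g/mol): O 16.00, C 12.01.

79.24 g

M(C) = 12.01 g/mol.
M(O2) = 2(16.00) = 32.00 g/mol.
n(C) = 59.480 g / 12.01 g/mol = 4.9525 mol.
From the equation the C:O2 mole ratio is 2:1, so n(O2) = 4.9525 × 1/2 = 2.4763 mol.
Mass of O2 = 2.4763 mol × 32.00 g/mol = 79.241 g.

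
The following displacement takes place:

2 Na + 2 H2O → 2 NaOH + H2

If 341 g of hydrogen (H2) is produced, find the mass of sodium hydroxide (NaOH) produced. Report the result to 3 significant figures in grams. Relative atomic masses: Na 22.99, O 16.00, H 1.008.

M(H2) = 2(1.008) = 2.016 g/mol.
M(NaOH) = 22.99 + 16.00 + 1.008 = 39.998 g/mol.
n(H2) = 341.0 g / 2.016 g/mol = 169.1 mol.
From the equation the H2:NaOH mole ratio is 1:2, so n(NaOH) = 169.1 × 2/1 = 338.3 mol.
Mass of NaOH = 338.3 mol × 39.998 g/mol = 13530 g.

13500 g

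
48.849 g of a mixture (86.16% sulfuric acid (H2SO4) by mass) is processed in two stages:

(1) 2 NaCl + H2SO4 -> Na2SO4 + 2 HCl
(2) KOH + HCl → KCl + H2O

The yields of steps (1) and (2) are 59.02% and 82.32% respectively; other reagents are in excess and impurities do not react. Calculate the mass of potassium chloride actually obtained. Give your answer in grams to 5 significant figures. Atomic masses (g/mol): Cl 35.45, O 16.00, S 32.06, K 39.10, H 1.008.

31.087 g

Pure H2SO4 = 48.849 × 0.8616 = 42.0883 g.
M(H2SO4) = 2(1.008) + 32.06 + 4(16.00) = 98.076 g/mol.
M(KCl) = 39.10 + 35.45 = 74.55 g/mol.
n(H2SO4) = 42.0883 / 98.076 = 0.429140 mol.
Step 1 (H2SO4:HCl = 1:2): theoretical n(HCl) = 0.858279 mol; at 59.02% yield, n(HCl) = 0.506556 mol.
Step 2 (HCl:KCl = 1:1): theoretical n(KCl) = 0.506556 mol, so theoretical mass = 0.506556 × 74.55 = 37.7638 g.
At 82.32% yield, actual mass of KCl = 37.7638 × 0.8232 = 31.0871 g.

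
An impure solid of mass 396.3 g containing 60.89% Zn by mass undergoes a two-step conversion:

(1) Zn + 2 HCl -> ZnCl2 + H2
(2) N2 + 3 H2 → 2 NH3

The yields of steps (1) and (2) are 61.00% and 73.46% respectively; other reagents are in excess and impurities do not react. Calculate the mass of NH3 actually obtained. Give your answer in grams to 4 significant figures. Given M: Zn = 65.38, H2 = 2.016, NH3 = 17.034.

Pure Zn = 396.3 × 0.6089 = 241.31 g.
n(Zn) = 241.31 / 65.38 = 3.6908 mol.
Step 1 (Zn:H2 = 1:1): theoretical n(H2) = 3.6908 mol; at 61.00% yield, n(H2) = 2.2514 mol.
Step 2 (H2:NH3 = 3:2): theoretical n(NH3) = 1.5009 mol, so theoretical mass = 1.5009 × 17.034 = 25.567 g.
At 73.46% yield, actual mass of NH3 = 25.567 × 0.7346 = 18.782 g.

18.78 g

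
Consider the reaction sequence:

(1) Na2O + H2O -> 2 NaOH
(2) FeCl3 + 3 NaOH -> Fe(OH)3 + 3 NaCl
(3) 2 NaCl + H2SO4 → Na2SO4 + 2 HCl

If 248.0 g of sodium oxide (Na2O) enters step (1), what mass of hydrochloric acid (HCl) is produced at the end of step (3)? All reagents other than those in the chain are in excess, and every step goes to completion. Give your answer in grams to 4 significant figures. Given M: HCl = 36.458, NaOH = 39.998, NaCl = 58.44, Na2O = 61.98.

n(Na2O) = 248.0 / 61.98 = 4.0013 mol.
Reaction (1): Na2O→NaOH ratio 1:2 ⇒ n(NaOH) = 8.0026 mol.
Reaction (2): NaOH→NaCl ratio 3:3 ⇒ n(NaCl) = 8.0026 mol.
Reaction (3): NaCl→HCl ratio 2:2 ⇒ n(HCl) = 8.0026 mol.
Mass of HCl = 8.0026 × 36.458 = 291.76 g.

291.8 g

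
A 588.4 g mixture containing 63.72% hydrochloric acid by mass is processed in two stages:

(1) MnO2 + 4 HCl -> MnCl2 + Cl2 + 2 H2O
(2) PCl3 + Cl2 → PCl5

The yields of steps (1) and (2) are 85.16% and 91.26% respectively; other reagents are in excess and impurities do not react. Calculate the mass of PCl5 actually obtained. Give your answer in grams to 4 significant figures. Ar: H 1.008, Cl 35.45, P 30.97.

Pure HCl = 588.4 × 0.6372 = 374.93 g.
M(HCl) = 1.008 + 35.45 = 36.458 g/mol.
M(PCl5) = 30.97 + 5(35.45) = 208.22 g/mol.
n(HCl) = 374.93 / 36.458 = 10.284 mol.
Step 1 (HCl:Cl2 = 4:1): theoretical n(Cl2) = 2.5710 mol; at 85.16% yield, n(Cl2) = 2.1894 mol.
Step 2 (Cl2:PCl5 = 1:1): theoretical n(PCl5) = 2.1894 mol, so theoretical mass = 2.1894 × 208.22 = 455.88 g.
At 91.26% yield, actual mass of PCl5 = 455.88 × 0.9126 = 416.04 g.

416.0 g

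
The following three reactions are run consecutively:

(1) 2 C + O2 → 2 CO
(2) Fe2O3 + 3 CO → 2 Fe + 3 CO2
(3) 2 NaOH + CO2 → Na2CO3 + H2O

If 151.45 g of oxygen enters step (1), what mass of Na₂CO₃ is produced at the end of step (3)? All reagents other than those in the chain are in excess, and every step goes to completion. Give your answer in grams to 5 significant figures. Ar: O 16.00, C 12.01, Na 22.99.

1003.3 g

M(O2) = 2(16.00) = 32.00 g/mol.
M(Na2CO3) = 2(22.99) + 12.01 + 3(16.00) = 105.99 g/mol.
n(O2) = 151.45 / 32.00 = 4.73281 mol.
Reaction (1): O2→CO ratio 1:2 ⇒ n(CO) = 9.46562 mol.
Reaction (2): CO→CO2 ratio 3:3 ⇒ n(CO2) = 9.46562 mol.
Reaction (3): CO2→Na2CO3 ratio 1:1 ⇒ n(Na2CO3) = 9.46562 mol.
Mass of Na2CO3 = 9.46562 × 105.99 = 1003.26 g.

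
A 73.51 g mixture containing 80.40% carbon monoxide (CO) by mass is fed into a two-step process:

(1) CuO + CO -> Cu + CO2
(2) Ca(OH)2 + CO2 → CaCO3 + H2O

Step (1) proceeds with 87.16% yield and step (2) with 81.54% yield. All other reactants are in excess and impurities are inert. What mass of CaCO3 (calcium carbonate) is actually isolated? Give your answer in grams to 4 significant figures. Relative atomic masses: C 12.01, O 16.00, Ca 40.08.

Pure CO = 73.51 × 0.8040 = 59.102 g.
M(CO) = 12.01 + 16.00 = 28.01 g/mol.
M(CaCO3) = 40.08 + 12.01 + 3(16.00) = 100.09 g/mol.
n(CO) = 59.102 / 28.01 = 2.1100 mol.
Step 1 (CO:CO2 = 1:1): theoretical n(CO2) = 2.1100 mol; at 87.16% yield, n(CO2) = 1.8391 mol.
Step 2 (CO2:CaCO3 = 1:1): theoretical n(CaCO3) = 1.8391 mol, so theoretical mass = 1.8391 × 100.09 = 184.08 g.
At 81.54% yield, actual mass of CaCO3 = 184.08 × 0.8154 = 150.10 g.

150.1 g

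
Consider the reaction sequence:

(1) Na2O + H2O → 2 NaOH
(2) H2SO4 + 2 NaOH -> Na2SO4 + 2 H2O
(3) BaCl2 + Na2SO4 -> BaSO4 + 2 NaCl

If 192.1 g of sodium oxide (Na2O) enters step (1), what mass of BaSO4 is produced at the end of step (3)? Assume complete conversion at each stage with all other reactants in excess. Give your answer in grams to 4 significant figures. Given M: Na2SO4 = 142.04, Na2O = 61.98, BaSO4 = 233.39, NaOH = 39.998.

n(Na2O) = 192.1 / 61.98 = 3.0994 mol.
Reaction (1): Na2O→NaOH ratio 1:2 ⇒ n(NaOH) = 6.1988 mol.
Reaction (2): NaOH→Na2SO4 ratio 2:1 ⇒ n(Na2SO4) = 3.0994 mol.
Reaction (3): Na2SO4→BaSO4 ratio 1:1 ⇒ n(BaSO4) = 3.0994 mol.
Mass of BaSO4 = 3.0994 × 233.39 = 723.37 g.

723.4 g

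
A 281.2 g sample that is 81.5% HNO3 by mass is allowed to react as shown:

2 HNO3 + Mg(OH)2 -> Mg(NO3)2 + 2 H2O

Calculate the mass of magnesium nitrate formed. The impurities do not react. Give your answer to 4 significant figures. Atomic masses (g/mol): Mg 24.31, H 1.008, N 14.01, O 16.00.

Mass of pure HNO3 = 281.2 g × 0.815 = 229.18 g.
M(HNO3) = 1.008 + 14.01 + 3(16.00) = 63.018 g/mol.
M(Mg(NO3)2) = 24.31 + 2(14.01) + 6(16.00) = 148.33 g/mol.
n(HNO3) = 229.18 g / 63.018 g/mol = 3.6367 mol.
From the equation the HNO3:Mg(NO3)2 mole ratio is 2:1, so n(Mg(NO3)2) = 3.6367 × 1/2 = 1.8184 mol.
Mass of Mg(NO3)2 = 1.8184 mol × 148.33 g/mol = 269.72 g.

269.7 g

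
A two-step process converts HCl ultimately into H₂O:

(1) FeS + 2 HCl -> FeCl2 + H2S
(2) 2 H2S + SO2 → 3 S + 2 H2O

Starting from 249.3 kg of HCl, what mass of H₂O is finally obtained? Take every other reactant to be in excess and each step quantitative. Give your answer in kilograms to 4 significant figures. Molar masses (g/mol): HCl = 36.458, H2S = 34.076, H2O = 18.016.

61.60 kg

249.3 kg = 249300 g.
n(HCl) = 249300 / 36.458 = 6838.0 mol.
Step 1 gives a 2:1 ratio of HCl to H2S, so n(H2S) = 3419.0 mol.
In step 2 the H2S:H2O ratio is 2:2, so n(H2O) = 3419.0 mol.
Mass of H2O = 3419.0 × 18.016 = 61597 g = 61.60 kg.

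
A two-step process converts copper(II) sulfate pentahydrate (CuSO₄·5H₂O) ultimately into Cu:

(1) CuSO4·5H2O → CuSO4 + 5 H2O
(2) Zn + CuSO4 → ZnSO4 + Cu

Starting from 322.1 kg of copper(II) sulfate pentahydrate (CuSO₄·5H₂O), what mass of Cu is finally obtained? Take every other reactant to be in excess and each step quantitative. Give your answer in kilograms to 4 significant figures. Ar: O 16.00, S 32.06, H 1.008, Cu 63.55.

81.98 kg

M(CuSO4·5H2O) = 63.55 + 32.06 + 9(16.00) + 10(1.008) = 249.69 g/mol.
M(Cu) = 63.55 g/mol.
322.1 kg = 322100 g.
n(CuSO4·5H2O) = 322100 / 249.69 = 1290.0 mol.
Step 1 gives a 1:1 ratio of CuSO4·5H2O to CuSO4, so n(CuSO4) = 1290.0 mol.
In step 2 the CuSO4:Cu ratio is 1:1, so n(Cu) = 1290.0 mol.
Mass of Cu = 1290.0 × 63.55 = 81979 g = 81.98 kg.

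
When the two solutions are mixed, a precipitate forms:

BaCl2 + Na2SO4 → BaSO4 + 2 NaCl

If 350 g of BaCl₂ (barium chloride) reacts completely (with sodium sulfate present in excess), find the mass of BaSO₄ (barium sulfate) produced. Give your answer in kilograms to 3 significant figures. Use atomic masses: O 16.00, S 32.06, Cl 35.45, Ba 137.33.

M(BaCl2) = 137.33 + 2(35.45) = 208.23 g/mol.
M(BaSO4) = 137.33 + 32.06 + 4(16.00) = 233.39 g/mol.
n(BaCl2) = 350.0 g / 208.23 g/mol = 1.681 mol.
From the equation the BaCl2:BaSO4 mole ratio is 1:1, so n(BaSO4) = 1.681 × 1/1 = 1.681 mol.
Mass of BaSO4 = 1.681 mol × 233.39 g/mol = 392.3 g.
Converting to kg: 392.3 g = 0.392 kg.

0.392 kg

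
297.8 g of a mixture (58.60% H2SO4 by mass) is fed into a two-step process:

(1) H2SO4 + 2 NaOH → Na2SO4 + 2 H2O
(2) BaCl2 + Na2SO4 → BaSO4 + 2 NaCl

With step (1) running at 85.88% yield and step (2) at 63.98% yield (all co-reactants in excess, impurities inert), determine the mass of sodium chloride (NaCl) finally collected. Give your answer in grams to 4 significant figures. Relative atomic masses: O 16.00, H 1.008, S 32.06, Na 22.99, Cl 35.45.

114.3 g

Pure H2SO4 = 297.8 × 0.5860 = 174.51 g.
M(H2SO4) = 2(1.008) + 32.06 + 4(16.00) = 98.076 g/mol.
M(NaCl) = 22.99 + 35.45 = 58.44 g/mol.
n(H2SO4) = 174.51 / 98.076 = 1.7793 mol.
Step 1 (H2SO4:Na2SO4 = 1:1): theoretical n(Na2SO4) = 1.7793 mol; at 85.88% yield, n(Na2SO4) = 1.5281 mol.
Step 2 (Na2SO4:NaCl = 1:2): theoretical n(NaCl) = 3.0562 mol, so theoretical mass = 3.0562 × 58.44 = 178.60 g.
At 63.98% yield, actual mass of NaCl = 178.60 × 0.6398 = 114.27 g.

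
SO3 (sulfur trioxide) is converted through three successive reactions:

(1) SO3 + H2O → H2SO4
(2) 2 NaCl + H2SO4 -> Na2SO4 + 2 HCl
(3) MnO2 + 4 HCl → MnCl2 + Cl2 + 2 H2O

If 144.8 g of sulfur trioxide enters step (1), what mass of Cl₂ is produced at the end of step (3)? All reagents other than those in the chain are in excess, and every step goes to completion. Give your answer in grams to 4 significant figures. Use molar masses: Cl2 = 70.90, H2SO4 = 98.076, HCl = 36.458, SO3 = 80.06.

64.12 g

n(SO3) = 144.8 / 80.06 = 1.8086 mol.
Reaction (1): SO3→H2SO4 ratio 1:1 ⇒ n(H2SO4) = 1.8086 mol.
Reaction (2): H2SO4→HCl ratio 1:2 ⇒ n(HCl) = 3.6173 mol.
Reaction (3): HCl→Cl2 ratio 4:1 ⇒ n(Cl2) = 0.90432 mol.
Mass of Cl2 = 0.90432 × 70.90 = 64.116 g.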